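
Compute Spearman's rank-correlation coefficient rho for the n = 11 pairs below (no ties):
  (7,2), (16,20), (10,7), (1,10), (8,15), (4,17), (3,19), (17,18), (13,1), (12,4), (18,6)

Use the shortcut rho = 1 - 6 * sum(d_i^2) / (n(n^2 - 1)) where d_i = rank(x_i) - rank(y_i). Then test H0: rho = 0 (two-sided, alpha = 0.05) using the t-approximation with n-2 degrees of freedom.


Step 1: Rank x and y separately (midranks; no ties here).
rank(x): 7->4, 16->9, 10->6, 1->1, 8->5, 4->3, 3->2, 17->10, 13->8, 12->7, 18->11
rank(y): 2->2, 20->11, 7->5, 10->6, 15->7, 17->8, 19->10, 18->9, 1->1, 4->3, 6->4
Step 2: d_i = R_x(i) - R_y(i); compute d_i^2.
  (4-2)^2=4, (9-11)^2=4, (6-5)^2=1, (1-6)^2=25, (5-7)^2=4, (3-8)^2=25, (2-10)^2=64, (10-9)^2=1, (8-1)^2=49, (7-3)^2=16, (11-4)^2=49
sum(d^2) = 242.
Step 3: rho = 1 - 6*242 / (11*(11^2 - 1)) = 1 - 1452/1320 = -0.100000.
Step 4: Under H0, t = rho * sqrt((n-2)/(1-rho^2)) = -0.3015 ~ t(9).
Step 5: Two-sided p-value from the t-distribution with 9 df = 0.769875.
Step 6: alpha = 0.05. fail to reject H0.

rho = -0.1000, p = 0.769875, fail to reject H0 at alpha = 0.05.


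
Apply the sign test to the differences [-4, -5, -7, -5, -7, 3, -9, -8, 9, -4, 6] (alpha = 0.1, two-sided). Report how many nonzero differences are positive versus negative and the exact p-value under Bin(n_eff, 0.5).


Step 1: Discard zero differences. Original n = 11; n_eff = number of nonzero differences = 11.
Nonzero differences (with sign): -4, -5, -7, -5, -7, +3, -9, -8, +9, -4, +6
Step 2: Count signs: positive = 3, negative = 8.
Step 3: Under H0: P(positive) = 0.5, so the number of positives S ~ Bin(11, 0.5).
Step 4: Two-sided exact p-value = sum of Bin(11,0.5) probabilities at or below the observed probability = 0.226562.
Step 5: alpha = 0.1. fail to reject H0.

n_eff = 11, pos = 3, neg = 8, p = 0.226562, fail to reject H0.


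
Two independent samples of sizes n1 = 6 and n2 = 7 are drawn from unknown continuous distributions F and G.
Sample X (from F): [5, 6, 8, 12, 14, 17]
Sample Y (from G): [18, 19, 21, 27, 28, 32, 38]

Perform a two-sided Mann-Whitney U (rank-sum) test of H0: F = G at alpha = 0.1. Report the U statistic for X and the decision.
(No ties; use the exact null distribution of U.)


Step 1: Combine and sort all 13 observations; assign midranks.
sorted (value, group): (5,X), (6,X), (8,X), (12,X), (14,X), (17,X), (18,Y), (19,Y), (21,Y), (27,Y), (28,Y), (32,Y), (38,Y)
ranks: 5->1, 6->2, 8->3, 12->4, 14->5, 17->6, 18->7, 19->8, 21->9, 27->10, 28->11, 32->12, 38->13
Step 2: Rank sum for X: R1 = 1 + 2 + 3 + 4 + 5 + 6 = 21.
Step 3: U_X = R1 - n1(n1+1)/2 = 21 - 6*7/2 = 21 - 21 = 0.
       U_Y = n1*n2 - U_X = 42 - 0 = 42.
Step 4: No ties, so the exact null distribution of U (based on enumerating the C(13,6) = 1716 equally likely rank assignments) gives the two-sided p-value.
Step 5: p-value = 0.001166; compare to alpha = 0.1. reject H0.

U_X = 0, p = 0.001166, reject H0 at alpha = 0.1.


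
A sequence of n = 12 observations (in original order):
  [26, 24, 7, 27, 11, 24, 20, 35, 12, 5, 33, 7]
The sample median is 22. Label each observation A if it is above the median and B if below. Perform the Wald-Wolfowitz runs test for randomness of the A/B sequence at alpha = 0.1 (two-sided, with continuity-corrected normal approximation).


Step 1: Compute median = 22; label A = above, B = below.
Labels in order: AABABABABBAB  (n_A = 6, n_B = 6)
Step 2: Count runs R = 10.
Step 3: Under H0 (random ordering), E[R] = 2*n_A*n_B/(n_A+n_B) + 1 = 2*6*6/12 + 1 = 7.0000.
        Var[R] = 2*n_A*n_B*(2*n_A*n_B - n_A - n_B) / ((n_A+n_B)^2 * (n_A+n_B-1)) = 4320/1584 = 2.7273.
        SD[R] = 1.6514.
Step 4: Continuity-corrected z = (R - 0.5 - E[R]) / SD[R] = (10 - 0.5 - 7.0000) / 1.6514 = 1.5138.
Step 5: Two-sided p-value via normal approximation = 2*(1 - Phi(|z|)) = 0.130070.
Step 6: alpha = 0.1. fail to reject H0.

R = 10, z = 1.5138, p = 0.130070, fail to reject H0.


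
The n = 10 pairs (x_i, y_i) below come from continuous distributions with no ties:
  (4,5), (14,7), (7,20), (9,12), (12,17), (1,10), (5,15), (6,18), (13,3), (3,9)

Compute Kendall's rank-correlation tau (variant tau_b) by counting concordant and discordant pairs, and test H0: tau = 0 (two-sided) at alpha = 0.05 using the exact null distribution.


Step 1: Enumerate the 45 unordered pairs (i,j) with i<j and classify each by sign(x_j-x_i) * sign(y_j-y_i).
  (1,2):dx=+10,dy=+2->C; (1,3):dx=+3,dy=+15->C; (1,4):dx=+5,dy=+7->C; (1,5):dx=+8,dy=+12->C
  (1,6):dx=-3,dy=+5->D; (1,7):dx=+1,dy=+10->C; (1,8):dx=+2,dy=+13->C; (1,9):dx=+9,dy=-2->D
  (1,10):dx=-1,dy=+4->D; (2,3):dx=-7,dy=+13->D; (2,4):dx=-5,dy=+5->D; (2,5):dx=-2,dy=+10->D
  (2,6):dx=-13,dy=+3->D; (2,7):dx=-9,dy=+8->D; (2,8):dx=-8,dy=+11->D; (2,9):dx=-1,dy=-4->C
  (2,10):dx=-11,dy=+2->D; (3,4):dx=+2,dy=-8->D; (3,5):dx=+5,dy=-3->D; (3,6):dx=-6,dy=-10->C
  (3,7):dx=-2,dy=-5->C; (3,8):dx=-1,dy=-2->C; (3,9):dx=+6,dy=-17->D; (3,10):dx=-4,dy=-11->C
  (4,5):dx=+3,dy=+5->C; (4,6):dx=-8,dy=-2->C; (4,7):dx=-4,dy=+3->D; (4,8):dx=-3,dy=+6->D
  (4,9):dx=+4,dy=-9->D; (4,10):dx=-6,dy=-3->C; (5,6):dx=-11,dy=-7->C; (5,7):dx=-7,dy=-2->C
  (5,8):dx=-6,dy=+1->D; (5,9):dx=+1,dy=-14->D; (5,10):dx=-9,dy=-8->C; (6,7):dx=+4,dy=+5->C
  (6,8):dx=+5,dy=+8->C; (6,9):dx=+12,dy=-7->D; (6,10):dx=+2,dy=-1->D; (7,8):dx=+1,dy=+3->C
  (7,9):dx=+8,dy=-12->D; (7,10):dx=-2,dy=-6->C; (8,9):dx=+7,dy=-15->D; (8,10):dx=-3,dy=-9->C
  (9,10):dx=-10,dy=+6->D
Step 2: C = 22, D = 23, total pairs = 45.
Step 3: tau = (C - D)/(n(n-1)/2) = (22 - 23)/45 = -0.022222.
Step 4: Exact two-sided p-value (enumerate n! = 3628800 permutations of y under H0): p = 1.000000.
Step 5: alpha = 0.05. fail to reject H0.

tau_b = -0.0222 (C=22, D=23), p = 1.000000, fail to reject H0.


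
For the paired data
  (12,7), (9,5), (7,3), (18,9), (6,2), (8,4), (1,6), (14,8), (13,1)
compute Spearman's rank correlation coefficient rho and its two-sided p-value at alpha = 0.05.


Step 1: Rank x and y separately (midranks; no ties here).
rank(x): 12->6, 9->5, 7->3, 18->9, 6->2, 8->4, 1->1, 14->8, 13->7
rank(y): 7->7, 5->5, 3->3, 9->9, 2->2, 4->4, 6->6, 8->8, 1->1
Step 2: d_i = R_x(i) - R_y(i); compute d_i^2.
  (6-7)^2=1, (5-5)^2=0, (3-3)^2=0, (9-9)^2=0, (2-2)^2=0, (4-4)^2=0, (1-6)^2=25, (8-8)^2=0, (7-1)^2=36
sum(d^2) = 62.
Step 3: rho = 1 - 6*62 / (9*(9^2 - 1)) = 1 - 372/720 = 0.483333.
Step 4: Under H0, t = rho * sqrt((n-2)/(1-rho^2)) = 1.4607 ~ t(7).
Step 5: Two-sided p-value from the t-distribution with 7 df = 0.187470.
Step 6: alpha = 0.05. fail to reject H0.

rho = 0.4833, p = 0.187470, fail to reject H0 at alpha = 0.05.


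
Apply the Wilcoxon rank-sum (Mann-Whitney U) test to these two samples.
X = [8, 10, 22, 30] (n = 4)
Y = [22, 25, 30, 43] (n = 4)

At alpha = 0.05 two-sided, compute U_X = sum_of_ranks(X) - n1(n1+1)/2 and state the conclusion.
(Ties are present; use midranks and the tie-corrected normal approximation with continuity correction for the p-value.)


Step 1: Combine and sort all 8 observations; assign midranks.
sorted (value, group): (8,X), (10,X), (22,X), (22,Y), (25,Y), (30,X), (30,Y), (43,Y)
ranks: 8->1, 10->2, 22->3.5, 22->3.5, 25->5, 30->6.5, 30->6.5, 43->8
Step 2: Rank sum for X: R1 = 1 + 2 + 3.5 + 6.5 = 13.
Step 3: U_X = R1 - n1(n1+1)/2 = 13 - 4*5/2 = 13 - 10 = 3.
       U_Y = n1*n2 - U_X = 16 - 3 = 13.
Step 4: Ties are present, so use the tie-corrected normal approximation (with continuity correction) for the p-value.
Step 5: p-value = 0.188582; compare to alpha = 0.05. fail to reject H0.

U_X = 3, p = 0.188582, fail to reject H0 at alpha = 0.05.


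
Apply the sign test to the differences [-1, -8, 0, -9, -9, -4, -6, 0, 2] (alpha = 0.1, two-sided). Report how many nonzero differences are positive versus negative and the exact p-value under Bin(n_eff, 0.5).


Step 1: Discard zero differences. Original n = 9; n_eff = number of nonzero differences = 7.
Nonzero differences (with sign): -1, -8, -9, -9, -4, -6, +2
Step 2: Count signs: positive = 1, negative = 6.
Step 3: Under H0: P(positive) = 0.5, so the number of positives S ~ Bin(7, 0.5).
Step 4: Two-sided exact p-value = sum of Bin(7,0.5) probabilities at or below the observed probability = 0.125000.
Step 5: alpha = 0.1. fail to reject H0.

n_eff = 7, pos = 1, neg = 6, p = 0.125000, fail to reject H0.


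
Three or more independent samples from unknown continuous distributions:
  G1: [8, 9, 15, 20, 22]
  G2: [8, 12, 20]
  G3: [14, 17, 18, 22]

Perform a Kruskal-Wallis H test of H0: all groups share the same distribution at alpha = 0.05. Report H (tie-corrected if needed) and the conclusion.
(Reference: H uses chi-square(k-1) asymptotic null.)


Step 1: Combine all N = 12 observations and assign midranks.
sorted (value, group, rank): (8,G1,1.5), (8,G2,1.5), (9,G1,3), (12,G2,4), (14,G3,5), (15,G1,6), (17,G3,7), (18,G3,8), (20,G1,9.5), (20,G2,9.5), (22,G1,11.5), (22,G3,11.5)
Step 2: Sum ranks within each group.
R_1 = 31.5 (n_1 = 5)
R_2 = 15 (n_2 = 3)
R_3 = 31.5 (n_3 = 4)
Step 3: H = 12/(N(N+1)) * sum(R_i^2/n_i) - 3(N+1)
     = 12/(12*13) * (31.5^2/5 + 15^2/3 + 31.5^2/4) - 3*13
     = 0.076923 * 521.513 - 39
     = 1.116346.
Step 4: Ties present; correction factor C = 1 - 18/(12^3 - 12) = 0.989510. Corrected H = 1.116346 / 0.989510 = 1.128180.
Step 5: Under H0, H ~ chi^2(2); p-value = 0.568878.
Step 6: alpha = 0.05. fail to reject H0.

H = 1.1282, df = 2, p = 0.568878, fail to reject H0.


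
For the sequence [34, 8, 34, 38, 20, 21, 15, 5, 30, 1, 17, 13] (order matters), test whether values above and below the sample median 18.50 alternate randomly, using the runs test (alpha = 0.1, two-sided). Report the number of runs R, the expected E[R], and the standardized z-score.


Step 1: Compute median = 18.50; label A = above, B = below.
Labels in order: ABAAAABBABBB  (n_A = 6, n_B = 6)
Step 2: Count runs R = 6.
Step 3: Under H0 (random ordering), E[R] = 2*n_A*n_B/(n_A+n_B) + 1 = 2*6*6/12 + 1 = 7.0000.
        Var[R] = 2*n_A*n_B*(2*n_A*n_B - n_A - n_B) / ((n_A+n_B)^2 * (n_A+n_B-1)) = 4320/1584 = 2.7273.
        SD[R] = 1.6514.
Step 4: Continuity-corrected z = (R + 0.5 - E[R]) / SD[R] = (6 + 0.5 - 7.0000) / 1.6514 = -0.3028.
Step 5: Two-sided p-value via normal approximation = 2*(1 - Phi(|z|)) = 0.762069.
Step 6: alpha = 0.1. fail to reject H0.

R = 6, z = -0.3028, p = 0.762069, fail to reject H0.


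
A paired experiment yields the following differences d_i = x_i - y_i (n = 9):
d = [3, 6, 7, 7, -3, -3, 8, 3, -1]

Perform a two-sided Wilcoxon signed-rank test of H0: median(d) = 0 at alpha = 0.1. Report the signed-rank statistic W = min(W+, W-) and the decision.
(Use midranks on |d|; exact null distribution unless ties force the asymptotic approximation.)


Step 1: Drop any zero differences (none here) and take |d_i|.
|d| = [3, 6, 7, 7, 3, 3, 8, 3, 1]
Step 2: Midrank |d_i| (ties get averaged ranks).
ranks: |3|->3.5, |6|->6, |7|->7.5, |7|->7.5, |3|->3.5, |3|->3.5, |8|->9, |3|->3.5, |1|->1
Step 3: Attach original signs; sum ranks with positive sign and with negative sign.
W+ = 3.5 + 6 + 7.5 + 7.5 + 9 + 3.5 = 37
W- = 3.5 + 3.5 + 1 = 8
(Check: W+ + W- = 45 should equal n(n+1)/2 = 45.)
Step 4: Test statistic W = min(W+, W-) = 8.
Step 5: Ties in |d|, so use the tie-corrected normal approximation.
        E[W] = n(n+1)/4 = 9*10/4 = 22.5.
        Tie groups: |d|=3 (t=4), |d|=7 (t=2); sum(t^3 - t) = 66.
        Var[W] = n(n+1)(2n+1)/24 - sum(t^3-t)/48 = 1710/24 - 66/48 = 69.875.
        z = (W - E[W]) / sqrt(Var[W]) = (8 - 22.5) / 8.3591 = -1.7346.
        Two-sided p = 2*Phi(z) = 0.082806.
Step 6: alpha = 0.1. reject H0.

W+ = 37, W- = 8, W = min = 8, p = 0.082806, reject H0.


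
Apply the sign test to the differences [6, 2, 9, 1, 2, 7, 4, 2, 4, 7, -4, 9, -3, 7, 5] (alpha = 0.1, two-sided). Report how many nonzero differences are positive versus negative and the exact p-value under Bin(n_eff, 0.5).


Step 1: Discard zero differences. Original n = 15; n_eff = number of nonzero differences = 15.
Nonzero differences (with sign): +6, +2, +9, +1, +2, +7, +4, +2, +4, +7, -4, +9, -3, +7, +5
Step 2: Count signs: positive = 13, negative = 2.
Step 3: Under H0: P(positive) = 0.5, so the number of positives S ~ Bin(15, 0.5).
Step 4: Two-sided exact p-value = sum of Bin(15,0.5) probabilities at or below the observed probability = 0.007385.
Step 5: alpha = 0.1. reject H0.

n_eff = 15, pos = 13, neg = 2, p = 0.007385, reject H0.


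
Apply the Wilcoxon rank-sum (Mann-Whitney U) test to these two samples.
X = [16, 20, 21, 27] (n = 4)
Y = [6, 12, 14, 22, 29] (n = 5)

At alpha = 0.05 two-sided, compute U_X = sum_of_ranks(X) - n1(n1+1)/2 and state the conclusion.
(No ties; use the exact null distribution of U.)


Step 1: Combine and sort all 9 observations; assign midranks.
sorted (value, group): (6,Y), (12,Y), (14,Y), (16,X), (20,X), (21,X), (22,Y), (27,X), (29,Y)
ranks: 6->1, 12->2, 14->3, 16->4, 20->5, 21->6, 22->7, 27->8, 29->9
Step 2: Rank sum for X: R1 = 4 + 5 + 6 + 8 = 23.
Step 3: U_X = R1 - n1(n1+1)/2 = 23 - 4*5/2 = 23 - 10 = 13.
       U_Y = n1*n2 - U_X = 20 - 13 = 7.
Step 4: No ties, so the exact null distribution of U (based on enumerating the C(9,4) = 126 equally likely rank assignments) gives the two-sided p-value.
Step 5: p-value = 0.555556; compare to alpha = 0.05. fail to reject H0.

U_X = 13, p = 0.555556, fail to reject H0 at alpha = 0.05.


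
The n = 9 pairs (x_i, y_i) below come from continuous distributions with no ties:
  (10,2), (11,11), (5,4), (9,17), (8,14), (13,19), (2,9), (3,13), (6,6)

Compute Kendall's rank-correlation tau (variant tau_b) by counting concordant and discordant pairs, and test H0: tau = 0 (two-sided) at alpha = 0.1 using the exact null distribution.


Step 1: Enumerate the 36 unordered pairs (i,j) with i<j and classify each by sign(x_j-x_i) * sign(y_j-y_i).
  (1,2):dx=+1,dy=+9->C; (1,3):dx=-5,dy=+2->D; (1,4):dx=-1,dy=+15->D; (1,5):dx=-2,dy=+12->D
  (1,6):dx=+3,dy=+17->C; (1,7):dx=-8,dy=+7->D; (1,8):dx=-7,dy=+11->D; (1,9):dx=-4,dy=+4->D
  (2,3):dx=-6,dy=-7->C; (2,4):dx=-2,dy=+6->D; (2,5):dx=-3,dy=+3->D; (2,6):dx=+2,dy=+8->C
  (2,7):dx=-9,dy=-2->C; (2,8):dx=-8,dy=+2->D; (2,9):dx=-5,dy=-5->C; (3,4):dx=+4,dy=+13->C
  (3,5):dx=+3,dy=+10->C; (3,6):dx=+8,dy=+15->C; (3,7):dx=-3,dy=+5->D; (3,8):dx=-2,dy=+9->D
  (3,9):dx=+1,dy=+2->C; (4,5):dx=-1,dy=-3->C; (4,6):dx=+4,dy=+2->C; (4,7):dx=-7,dy=-8->C
  (4,8):dx=-6,dy=-4->C; (4,9):dx=-3,dy=-11->C; (5,6):dx=+5,dy=+5->C; (5,7):dx=-6,dy=-5->C
  (5,8):dx=-5,dy=-1->C; (5,9):dx=-2,dy=-8->C; (6,7):dx=-11,dy=-10->C; (6,8):dx=-10,dy=-6->C
  (6,9):dx=-7,dy=-13->C; (7,8):dx=+1,dy=+4->C; (7,9):dx=+4,dy=-3->D; (8,9):dx=+3,dy=-7->D
Step 2: C = 23, D = 13, total pairs = 36.
Step 3: tau = (C - D)/(n(n-1)/2) = (23 - 13)/36 = 0.277778.
Step 4: Exact two-sided p-value (enumerate n! = 362880 permutations of y under H0): p = 0.358488.
Step 5: alpha = 0.1. fail to reject H0.

tau_b = 0.2778 (C=23, D=13), p = 0.358488, fail to reject H0.


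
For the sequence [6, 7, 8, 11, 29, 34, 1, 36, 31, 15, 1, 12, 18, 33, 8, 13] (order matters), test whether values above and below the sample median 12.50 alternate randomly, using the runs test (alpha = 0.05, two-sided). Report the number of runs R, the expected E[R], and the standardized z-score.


Step 1: Compute median = 12.50; label A = above, B = below.
Labels in order: BBBBAABAAABBAABA  (n_A = 8, n_B = 8)
Step 2: Count runs R = 8.
Step 3: Under H0 (random ordering), E[R] = 2*n_A*n_B/(n_A+n_B) + 1 = 2*8*8/16 + 1 = 9.0000.
        Var[R] = 2*n_A*n_B*(2*n_A*n_B - n_A - n_B) / ((n_A+n_B)^2 * (n_A+n_B-1)) = 14336/3840 = 3.7333.
        SD[R] = 1.9322.
Step 4: Continuity-corrected z = (R + 0.5 - E[R]) / SD[R] = (8 + 0.5 - 9.0000) / 1.9322 = -0.2588.
Step 5: Two-sided p-value via normal approximation = 2*(1 - Phi(|z|)) = 0.795809.
Step 6: alpha = 0.05. fail to reject H0.

R = 8, z = -0.2588, p = 0.795809, fail to reject H0.


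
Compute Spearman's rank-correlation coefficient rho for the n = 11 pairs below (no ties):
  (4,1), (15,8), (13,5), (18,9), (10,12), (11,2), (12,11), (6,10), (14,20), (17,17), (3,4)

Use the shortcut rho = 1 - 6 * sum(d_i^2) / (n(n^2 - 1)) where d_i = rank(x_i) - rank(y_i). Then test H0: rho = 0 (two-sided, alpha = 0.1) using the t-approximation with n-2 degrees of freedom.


Step 1: Rank x and y separately (midranks; no ties here).
rank(x): 4->2, 15->9, 13->7, 18->11, 10->4, 11->5, 12->6, 6->3, 14->8, 17->10, 3->1
rank(y): 1->1, 8->5, 5->4, 9->6, 12->9, 2->2, 11->8, 10->7, 20->11, 17->10, 4->3
Step 2: d_i = R_x(i) - R_y(i); compute d_i^2.
  (2-1)^2=1, (9-5)^2=16, (7-4)^2=9, (11-6)^2=25, (4-9)^2=25, (5-2)^2=9, (6-8)^2=4, (3-7)^2=16, (8-11)^2=9, (10-10)^2=0, (1-3)^2=4
sum(d^2) = 118.
Step 3: rho = 1 - 6*118 / (11*(11^2 - 1)) = 1 - 708/1320 = 0.463636.
Step 4: Under H0, t = rho * sqrt((n-2)/(1-rho^2)) = 1.5698 ~ t(9).
Step 5: Two-sided p-value from the t-distribution with 9 df = 0.150901.
Step 6: alpha = 0.1. fail to reject H0.

rho = 0.4636, p = 0.150901, fail to reject H0 at alpha = 0.1.


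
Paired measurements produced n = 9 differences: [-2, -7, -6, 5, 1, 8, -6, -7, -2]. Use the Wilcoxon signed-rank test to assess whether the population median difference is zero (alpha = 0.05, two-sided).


Step 1: Drop any zero differences (none here) and take |d_i|.
|d| = [2, 7, 6, 5, 1, 8, 6, 7, 2]
Step 2: Midrank |d_i| (ties get averaged ranks).
ranks: |2|->2.5, |7|->7.5, |6|->5.5, |5|->4, |1|->1, |8|->9, |6|->5.5, |7|->7.5, |2|->2.5
Step 3: Attach original signs; sum ranks with positive sign and with negative sign.
W+ = 4 + 1 + 9 = 14
W- = 2.5 + 7.5 + 5.5 + 5.5 + 7.5 + 2.5 = 31
(Check: W+ + W- = 45 should equal n(n+1)/2 = 45.)
Step 4: Test statistic W = min(W+, W-) = 14.
Step 5: Ties in |d|, so use the tie-corrected normal approximation.
        E[W] = n(n+1)/4 = 9*10/4 = 22.5.
        Tie groups: |d|=2 (t=2), |d|=6 (t=2), |d|=7 (t=2); sum(t^3 - t) = 18.
        Var[W] = n(n+1)(2n+1)/24 - sum(t^3-t)/48 = 1710/24 - 18/48 = 70.875.
        z = (W - E[W]) / sqrt(Var[W]) = (14 - 22.5) / 8.4187 = -1.0097.
        Two-sided p = 2*Phi(z) = 0.312661.
Step 6: alpha = 0.05. fail to reject H0.

W+ = 14, W- = 31, W = min = 14, p = 0.312661, fail to reject H0.


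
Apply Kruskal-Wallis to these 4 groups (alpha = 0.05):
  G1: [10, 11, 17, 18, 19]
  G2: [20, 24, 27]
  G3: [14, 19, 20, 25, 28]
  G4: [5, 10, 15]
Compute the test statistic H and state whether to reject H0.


Step 1: Combine all N = 16 observations and assign midranks.
sorted (value, group, rank): (5,G4,1), (10,G1,2.5), (10,G4,2.5), (11,G1,4), (14,G3,5), (15,G4,6), (17,G1,7), (18,G1,8), (19,G1,9.5), (19,G3,9.5), (20,G2,11.5), (20,G3,11.5), (24,G2,13), (25,G3,14), (27,G2,15), (28,G3,16)
Step 2: Sum ranks within each group.
R_1 = 31 (n_1 = 5)
R_2 = 39.5 (n_2 = 3)
R_3 = 56 (n_3 = 5)
R_4 = 9.5 (n_4 = 3)
Step 3: H = 12/(N(N+1)) * sum(R_i^2/n_i) - 3(N+1)
     = 12/(16*17) * (31^2/5 + 39.5^2/3 + 56^2/5 + 9.5^2/3) - 3*17
     = 0.044118 * 1369.57 - 51
     = 9.422059.
Step 4: Ties present; correction factor C = 1 - 18/(16^3 - 16) = 0.995588. Corrected H = 9.422059 / 0.995588 = 9.463811.
Step 5: Under H0, H ~ chi^2(3); p-value = 0.023719.
Step 6: alpha = 0.05. reject H0.

H = 9.4638, df = 3, p = 0.023719, reject H0.


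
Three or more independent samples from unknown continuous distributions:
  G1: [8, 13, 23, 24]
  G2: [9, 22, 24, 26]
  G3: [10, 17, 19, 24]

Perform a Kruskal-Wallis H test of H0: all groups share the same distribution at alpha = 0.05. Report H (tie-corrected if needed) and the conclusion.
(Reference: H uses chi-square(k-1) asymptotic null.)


Step 1: Combine all N = 12 observations and assign midranks.
sorted (value, group, rank): (8,G1,1), (9,G2,2), (10,G3,3), (13,G1,4), (17,G3,5), (19,G3,6), (22,G2,7), (23,G1,8), (24,G1,10), (24,G2,10), (24,G3,10), (26,G2,12)
Step 2: Sum ranks within each group.
R_1 = 23 (n_1 = 4)
R_2 = 31 (n_2 = 4)
R_3 = 24 (n_3 = 4)
Step 3: H = 12/(N(N+1)) * sum(R_i^2/n_i) - 3(N+1)
     = 12/(12*13) * (23^2/4 + 31^2/4 + 24^2/4) - 3*13
     = 0.076923 * 516.5 - 39
     = 0.730769.
Step 4: Ties present; correction factor C = 1 - 24/(12^3 - 12) = 0.986014. Corrected H = 0.730769 / 0.986014 = 0.741135.
Step 5: Under H0, H ~ chi^2(2); p-value = 0.690343.
Step 6: alpha = 0.05. fail to reject H0.

H = 0.7411, df = 2, p = 0.690343, fail to reject H0.


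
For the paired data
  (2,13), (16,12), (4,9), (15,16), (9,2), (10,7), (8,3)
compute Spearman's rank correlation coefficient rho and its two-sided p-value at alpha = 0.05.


Step 1: Rank x and y separately (midranks; no ties here).
rank(x): 2->1, 16->7, 4->2, 15->6, 9->4, 10->5, 8->3
rank(y): 13->6, 12->5, 9->4, 16->7, 2->1, 7->3, 3->2
Step 2: d_i = R_x(i) - R_y(i); compute d_i^2.
  (1-6)^2=25, (7-5)^2=4, (2-4)^2=4, (6-7)^2=1, (4-1)^2=9, (5-3)^2=4, (3-2)^2=1
sum(d^2) = 48.
Step 3: rho = 1 - 6*48 / (7*(7^2 - 1)) = 1 - 288/336 = 0.142857.
Step 4: Under H0, t = rho * sqrt((n-2)/(1-rho^2)) = 0.3227 ~ t(5).
Step 5: Two-sided p-value from the t-distribution with 5 df = 0.759945.
Step 6: alpha = 0.05. fail to reject H0.

rho = 0.1429, p = 0.759945, fail to reject H0 at alpha = 0.05.


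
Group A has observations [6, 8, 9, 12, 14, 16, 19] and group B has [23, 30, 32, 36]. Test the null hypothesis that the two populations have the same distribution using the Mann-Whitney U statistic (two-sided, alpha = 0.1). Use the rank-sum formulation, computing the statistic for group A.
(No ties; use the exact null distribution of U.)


Step 1: Combine and sort all 11 observations; assign midranks.
sorted (value, group): (6,X), (8,X), (9,X), (12,X), (14,X), (16,X), (19,X), (23,Y), (30,Y), (32,Y), (36,Y)
ranks: 6->1, 8->2, 9->3, 12->4, 14->5, 16->6, 19->7, 23->8, 30->9, 32->10, 36->11
Step 2: Rank sum for X: R1 = 1 + 2 + 3 + 4 + 5 + 6 + 7 = 28.
Step 3: U_X = R1 - n1(n1+1)/2 = 28 - 7*8/2 = 28 - 28 = 0.
       U_Y = n1*n2 - U_X = 28 - 0 = 28.
Step 4: No ties, so the exact null distribution of U (based on enumerating the C(11,7) = 330 equally likely rank assignments) gives the two-sided p-value.
Step 5: p-value = 0.006061; compare to alpha = 0.1. reject H0.

U_X = 0, p = 0.006061, reject H0 at alpha = 0.1.


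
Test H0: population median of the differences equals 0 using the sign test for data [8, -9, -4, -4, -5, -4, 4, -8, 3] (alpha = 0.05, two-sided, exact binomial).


Step 1: Discard zero differences. Original n = 9; n_eff = number of nonzero differences = 9.
Nonzero differences (with sign): +8, -9, -4, -4, -5, -4, +4, -8, +3
Step 2: Count signs: positive = 3, negative = 6.
Step 3: Under H0: P(positive) = 0.5, so the number of positives S ~ Bin(9, 0.5).
Step 4: Two-sided exact p-value = sum of Bin(9,0.5) probabilities at or below the observed probability = 0.507812.
Step 5: alpha = 0.05. fail to reject H0.

n_eff = 9, pos = 3, neg = 6, p = 0.507812, fail to reject H0.


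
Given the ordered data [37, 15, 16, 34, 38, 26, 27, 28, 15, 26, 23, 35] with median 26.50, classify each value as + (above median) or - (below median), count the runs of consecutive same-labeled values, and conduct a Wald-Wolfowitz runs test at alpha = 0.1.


Step 1: Compute median = 26.50; label A = above, B = below.
Labels in order: ABBAABAABBBA  (n_A = 6, n_B = 6)
Step 2: Count runs R = 7.
Step 3: Under H0 (random ordering), E[R] = 2*n_A*n_B/(n_A+n_B) + 1 = 2*6*6/12 + 1 = 7.0000.
        Var[R] = 2*n_A*n_B*(2*n_A*n_B - n_A - n_B) / ((n_A+n_B)^2 * (n_A+n_B-1)) = 4320/1584 = 2.7273.
        SD[R] = 1.6514.
Step 4: R = E[R], so z = 0 with no continuity correction.
Step 5: Two-sided p-value via normal approximation = 2*(1 - Phi(|z|)) = 1.000000.
Step 6: alpha = 0.1. fail to reject H0.

R = 7, z = 0.0000, p = 1.000000, fail to reject H0.


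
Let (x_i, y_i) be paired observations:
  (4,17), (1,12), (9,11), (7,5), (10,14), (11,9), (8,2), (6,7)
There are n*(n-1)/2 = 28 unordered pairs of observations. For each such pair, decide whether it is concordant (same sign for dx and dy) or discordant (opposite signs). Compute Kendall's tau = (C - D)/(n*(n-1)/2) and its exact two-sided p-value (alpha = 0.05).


Step 1: Enumerate the 28 unordered pairs (i,j) with i<j and classify each by sign(x_j-x_i) * sign(y_j-y_i).
  (1,2):dx=-3,dy=-5->C; (1,3):dx=+5,dy=-6->D; (1,4):dx=+3,dy=-12->D; (1,5):dx=+6,dy=-3->D
  (1,6):dx=+7,dy=-8->D; (1,7):dx=+4,dy=-15->D; (1,8):dx=+2,dy=-10->D; (2,3):dx=+8,dy=-1->D
  (2,4):dx=+6,dy=-7->D; (2,5):dx=+9,dy=+2->C; (2,6):dx=+10,dy=-3->D; (2,7):dx=+7,dy=-10->D
  (2,8):dx=+5,dy=-5->D; (3,4):dx=-2,dy=-6->C; (3,5):dx=+1,dy=+3->C; (3,6):dx=+2,dy=-2->D
  (3,7):dx=-1,dy=-9->C; (3,8):dx=-3,dy=-4->C; (4,5):dx=+3,dy=+9->C; (4,6):dx=+4,dy=+4->C
  (4,7):dx=+1,dy=-3->D; (4,8):dx=-1,dy=+2->D; (5,6):dx=+1,dy=-5->D; (5,7):dx=-2,dy=-12->C
  (5,8):dx=-4,dy=-7->C; (6,7):dx=-3,dy=-7->C; (6,8):dx=-5,dy=-2->C; (7,8):dx=-2,dy=+5->D
Step 2: C = 12, D = 16, total pairs = 28.
Step 3: tau = (C - D)/(n(n-1)/2) = (12 - 16)/28 = -0.142857.
Step 4: Exact two-sided p-value (enumerate n! = 40320 permutations of y under H0): p = 0.719544.
Step 5: alpha = 0.05. fail to reject H0.

tau_b = -0.1429 (C=12, D=16), p = 0.719544, fail to reject H0.


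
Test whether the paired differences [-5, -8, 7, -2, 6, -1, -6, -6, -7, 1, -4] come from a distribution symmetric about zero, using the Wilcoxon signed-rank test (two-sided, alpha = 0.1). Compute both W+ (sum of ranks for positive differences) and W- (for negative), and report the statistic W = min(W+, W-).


Step 1: Drop any zero differences (none here) and take |d_i|.
|d| = [5, 8, 7, 2, 6, 1, 6, 6, 7, 1, 4]
Step 2: Midrank |d_i| (ties get averaged ranks).
ranks: |5|->5, |8|->11, |7|->9.5, |2|->3, |6|->7, |1|->1.5, |6|->7, |6|->7, |7|->9.5, |1|->1.5, |4|->4
Step 3: Attach original signs; sum ranks with positive sign and with negative sign.
W+ = 9.5 + 7 + 1.5 = 18
W- = 5 + 11 + 3 + 1.5 + 7 + 7 + 9.5 + 4 = 48
(Check: W+ + W- = 66 should equal n(n+1)/2 = 66.)
Step 4: Test statistic W = min(W+, W-) = 18.
Step 5: Ties in |d|, so use the tie-corrected normal approximation.
        E[W] = n(n+1)/4 = 11*12/4 = 33.
        Tie groups: |d|=1 (t=2), |d|=6 (t=3), |d|=7 (t=2); sum(t^3 - t) = 36.
        Var[W] = n(n+1)(2n+1)/24 - sum(t^3-t)/48 = 3036/24 - 36/48 = 125.75.
        z = (W - E[W]) / sqrt(Var[W]) = (18 - 33) / 11.2138 = -1.3376.
        Two-sided p = 2*Phi(z) = 0.181016.
Step 6: alpha = 0.1. fail to reject H0.

W+ = 18, W- = 48, W = min = 18, p = 0.181016, fail to reject H0.


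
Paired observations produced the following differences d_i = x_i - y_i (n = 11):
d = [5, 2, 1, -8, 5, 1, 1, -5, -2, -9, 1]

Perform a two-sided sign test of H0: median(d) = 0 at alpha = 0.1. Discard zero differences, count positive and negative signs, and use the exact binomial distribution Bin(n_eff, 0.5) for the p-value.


Step 1: Discard zero differences. Original n = 11; n_eff = number of nonzero differences = 11.
Nonzero differences (with sign): +5, +2, +1, -8, +5, +1, +1, -5, -2, -9, +1
Step 2: Count signs: positive = 7, negative = 4.
Step 3: Under H0: P(positive) = 0.5, so the number of positives S ~ Bin(11, 0.5).
Step 4: Two-sided exact p-value = sum of Bin(11,0.5) probabilities at or below the observed probability = 0.548828.
Step 5: alpha = 0.1. fail to reject H0.

n_eff = 11, pos = 7, neg = 4, p = 0.548828, fail to reject H0.


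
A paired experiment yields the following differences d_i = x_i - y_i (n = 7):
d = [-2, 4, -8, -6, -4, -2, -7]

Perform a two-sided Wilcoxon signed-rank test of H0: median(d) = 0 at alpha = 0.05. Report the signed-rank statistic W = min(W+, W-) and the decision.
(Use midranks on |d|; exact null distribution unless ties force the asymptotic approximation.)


Step 1: Drop any zero differences (none here) and take |d_i|.
|d| = [2, 4, 8, 6, 4, 2, 7]
Step 2: Midrank |d_i| (ties get averaged ranks).
ranks: |2|->1.5, |4|->3.5, |8|->7, |6|->5, |4|->3.5, |2|->1.5, |7|->6
Step 3: Attach original signs; sum ranks with positive sign and with negative sign.
W+ = 3.5 = 3.5
W- = 1.5 + 7 + 5 + 3.5 + 1.5 + 6 = 24.5
(Check: W+ + W- = 28 should equal n(n+1)/2 = 28.)
Step 4: Test statistic W = min(W+, W-) = 3.5.
Step 5: Ties in |d|, so use the tie-corrected normal approximation.
        E[W] = n(n+1)/4 = 7*8/4 = 14.
        Tie groups: |d|=2 (t=2), |d|=4 (t=2); sum(t^3 - t) = 12.
        Var[W] = n(n+1)(2n+1)/24 - sum(t^3-t)/48 = 840/24 - 12/48 = 34.75.
        z = (W - E[W]) / sqrt(Var[W]) = (3.5 - 14) / 5.8949 = -1.7812.
        Two-sided p = 2*Phi(z) = 0.074880.
Step 6: alpha = 0.05. fail to reject H0.

W+ = 3.5, W- = 24.5, W = min = 3.5, p = 0.074880, fail to reject H0.


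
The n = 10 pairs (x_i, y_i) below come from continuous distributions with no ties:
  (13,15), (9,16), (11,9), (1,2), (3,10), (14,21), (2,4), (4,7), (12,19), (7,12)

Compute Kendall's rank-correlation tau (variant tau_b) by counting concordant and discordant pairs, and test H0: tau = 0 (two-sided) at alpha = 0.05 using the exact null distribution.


Step 1: Enumerate the 45 unordered pairs (i,j) with i<j and classify each by sign(x_j-x_i) * sign(y_j-y_i).
  (1,2):dx=-4,dy=+1->D; (1,3):dx=-2,dy=-6->C; (1,4):dx=-12,dy=-13->C; (1,5):dx=-10,dy=-5->C
  (1,6):dx=+1,dy=+6->C; (1,7):dx=-11,dy=-11->C; (1,8):dx=-9,dy=-8->C; (1,9):dx=-1,dy=+4->D
  (1,10):dx=-6,dy=-3->C; (2,3):dx=+2,dy=-7->D; (2,4):dx=-8,dy=-14->C; (2,5):dx=-6,dy=-6->C
  (2,6):dx=+5,dy=+5->C; (2,7):dx=-7,dy=-12->C; (2,8):dx=-5,dy=-9->C; (2,9):dx=+3,dy=+3->C
  (2,10):dx=-2,dy=-4->C; (3,4):dx=-10,dy=-7->C; (3,5):dx=-8,dy=+1->D; (3,6):dx=+3,dy=+12->C
  (3,7):dx=-9,dy=-5->C; (3,8):dx=-7,dy=-2->C; (3,9):dx=+1,dy=+10->C; (3,10):dx=-4,dy=+3->D
  (4,5):dx=+2,dy=+8->C; (4,6):dx=+13,dy=+19->C; (4,7):dx=+1,dy=+2->C; (4,8):dx=+3,dy=+5->C
  (4,9):dx=+11,dy=+17->C; (4,10):dx=+6,dy=+10->C; (5,6):dx=+11,dy=+11->C; (5,7):dx=-1,dy=-6->C
  (5,8):dx=+1,dy=-3->D; (5,9):dx=+9,dy=+9->C; (5,10):dx=+4,dy=+2->C; (6,7):dx=-12,dy=-17->C
  (6,8):dx=-10,dy=-14->C; (6,9):dx=-2,dy=-2->C; (6,10):dx=-7,dy=-9->C; (7,8):dx=+2,dy=+3->C
  (7,9):dx=+10,dy=+15->C; (7,10):dx=+5,dy=+8->C; (8,9):dx=+8,dy=+12->C; (8,10):dx=+3,dy=+5->C
  (9,10):dx=-5,dy=-7->C
Step 2: C = 39, D = 6, total pairs = 45.
Step 3: tau = (C - D)/(n(n-1)/2) = (39 - 6)/45 = 0.733333.
Step 4: Exact two-sided p-value (enumerate n! = 3628800 permutations of y under H0): p = 0.002213.
Step 5: alpha = 0.05. reject H0.

tau_b = 0.7333 (C=39, D=6), p = 0.002213, reject H0.


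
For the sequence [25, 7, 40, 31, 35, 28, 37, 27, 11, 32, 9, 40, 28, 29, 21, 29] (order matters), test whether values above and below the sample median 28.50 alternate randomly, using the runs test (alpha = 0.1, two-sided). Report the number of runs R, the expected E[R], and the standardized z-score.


Step 1: Compute median = 28.50; label A = above, B = below.
Labels in order: BBAAABABBABABABA  (n_A = 8, n_B = 8)
Step 2: Count runs R = 12.
Step 3: Under H0 (random ordering), E[R] = 2*n_A*n_B/(n_A+n_B) + 1 = 2*8*8/16 + 1 = 9.0000.
        Var[R] = 2*n_A*n_B*(2*n_A*n_B - n_A - n_B) / ((n_A+n_B)^2 * (n_A+n_B-1)) = 14336/3840 = 3.7333.
        SD[R] = 1.9322.
Step 4: Continuity-corrected z = (R - 0.5 - E[R]) / SD[R] = (12 - 0.5 - 9.0000) / 1.9322 = 1.2939.
Step 5: Two-sided p-value via normal approximation = 2*(1 - Phi(|z|)) = 0.195709.
Step 6: alpha = 0.1. fail to reject H0.

R = 12, z = 1.2939, p = 0.195709, fail to reject H0.


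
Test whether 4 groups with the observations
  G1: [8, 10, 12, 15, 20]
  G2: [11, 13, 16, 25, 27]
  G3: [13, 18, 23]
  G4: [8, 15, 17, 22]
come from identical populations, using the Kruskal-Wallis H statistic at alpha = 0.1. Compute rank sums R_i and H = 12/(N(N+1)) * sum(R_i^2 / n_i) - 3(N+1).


Step 1: Combine all N = 17 observations and assign midranks.
sorted (value, group, rank): (8,G1,1.5), (8,G4,1.5), (10,G1,3), (11,G2,4), (12,G1,5), (13,G2,6.5), (13,G3,6.5), (15,G1,8.5), (15,G4,8.5), (16,G2,10), (17,G4,11), (18,G3,12), (20,G1,13), (22,G4,14), (23,G3,15), (25,G2,16), (27,G2,17)
Step 2: Sum ranks within each group.
R_1 = 31 (n_1 = 5)
R_2 = 53.5 (n_2 = 5)
R_3 = 33.5 (n_3 = 3)
R_4 = 35 (n_4 = 4)
Step 3: H = 12/(N(N+1)) * sum(R_i^2/n_i) - 3(N+1)
     = 12/(17*18) * (31^2/5 + 53.5^2/5 + 33.5^2/3 + 35^2/4) - 3*18
     = 0.039216 * 1444.98 - 54
     = 2.666013.
Step 4: Ties present; correction factor C = 1 - 18/(17^3 - 17) = 0.996324. Corrected H = 2.666013 / 0.996324 = 2.675851.
Step 5: Under H0, H ~ chi^2(3); p-value = 0.444347.
Step 6: alpha = 0.1. fail to reject H0.

H = 2.6759, df = 3, p = 0.444347, fail to reject H0.


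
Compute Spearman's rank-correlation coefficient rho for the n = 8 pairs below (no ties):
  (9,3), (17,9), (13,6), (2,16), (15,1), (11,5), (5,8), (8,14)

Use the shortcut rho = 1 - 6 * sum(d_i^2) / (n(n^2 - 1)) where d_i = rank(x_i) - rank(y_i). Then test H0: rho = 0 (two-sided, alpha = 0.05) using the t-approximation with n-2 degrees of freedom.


Step 1: Rank x and y separately (midranks; no ties here).
rank(x): 9->4, 17->8, 13->6, 2->1, 15->7, 11->5, 5->2, 8->3
rank(y): 3->2, 9->6, 6->4, 16->8, 1->1, 5->3, 8->5, 14->7
Step 2: d_i = R_x(i) - R_y(i); compute d_i^2.
  (4-2)^2=4, (8-6)^2=4, (6-4)^2=4, (1-8)^2=49, (7-1)^2=36, (5-3)^2=4, (2-5)^2=9, (3-7)^2=16
sum(d^2) = 126.
Step 3: rho = 1 - 6*126 / (8*(8^2 - 1)) = 1 - 756/504 = -0.500000.
Step 4: Under H0, t = rho * sqrt((n-2)/(1-rho^2)) = -1.4142 ~ t(6).
Step 5: Two-sided p-value from the t-distribution with 6 df = 0.207031.
Step 6: alpha = 0.05. fail to reject H0.

rho = -0.5000, p = 0.207031, fail to reject H0 at alpha = 0.05.


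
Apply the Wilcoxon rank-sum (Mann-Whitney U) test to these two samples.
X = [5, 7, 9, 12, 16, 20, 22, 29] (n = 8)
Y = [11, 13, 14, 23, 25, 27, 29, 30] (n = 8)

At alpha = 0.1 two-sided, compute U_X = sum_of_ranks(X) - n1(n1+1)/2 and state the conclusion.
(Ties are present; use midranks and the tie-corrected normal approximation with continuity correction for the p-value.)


Step 1: Combine and sort all 16 observations; assign midranks.
sorted (value, group): (5,X), (7,X), (9,X), (11,Y), (12,X), (13,Y), (14,Y), (16,X), (20,X), (22,X), (23,Y), (25,Y), (27,Y), (29,X), (29,Y), (30,Y)
ranks: 5->1, 7->2, 9->3, 11->4, 12->5, 13->6, 14->7, 16->8, 20->9, 22->10, 23->11, 25->12, 27->13, 29->14.5, 29->14.5, 30->16
Step 2: Rank sum for X: R1 = 1 + 2 + 3 + 5 + 8 + 9 + 10 + 14.5 = 52.5.
Step 3: U_X = R1 - n1(n1+1)/2 = 52.5 - 8*9/2 = 52.5 - 36 = 16.5.
       U_Y = n1*n2 - U_X = 64 - 16.5 = 47.5.
Step 4: Ties are present, so use the tie-corrected normal approximation (with continuity correction) for the p-value.
Step 5: p-value = 0.114916; compare to alpha = 0.1. fail to reject H0.

U_X = 16.5, p = 0.114916, fail to reject H0 at alpha = 0.1.


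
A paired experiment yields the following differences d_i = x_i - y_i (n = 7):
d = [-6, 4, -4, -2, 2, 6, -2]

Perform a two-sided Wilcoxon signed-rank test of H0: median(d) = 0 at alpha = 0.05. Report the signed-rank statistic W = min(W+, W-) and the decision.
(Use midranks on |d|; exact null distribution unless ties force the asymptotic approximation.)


Step 1: Drop any zero differences (none here) and take |d_i|.
|d| = [6, 4, 4, 2, 2, 6, 2]
Step 2: Midrank |d_i| (ties get averaged ranks).
ranks: |6|->6.5, |4|->4.5, |4|->4.5, |2|->2, |2|->2, |6|->6.5, |2|->2
Step 3: Attach original signs; sum ranks with positive sign and with negative sign.
W+ = 4.5 + 2 + 6.5 = 13
W- = 6.5 + 4.5 + 2 + 2 = 15
(Check: W+ + W- = 28 should equal n(n+1)/2 = 28.)
Step 4: Test statistic W = min(W+, W-) = 13.
Step 5: Ties in |d|, so use the tie-corrected normal approximation.
        E[W] = n(n+1)/4 = 7*8/4 = 14.
        Tie groups: |d|=2 (t=3), |d|=4 (t=2), |d|=6 (t=2); sum(t^3 - t) = 36.
        Var[W] = n(n+1)(2n+1)/24 - sum(t^3-t)/48 = 840/24 - 36/48 = 34.25.
        z = (W - E[W]) / sqrt(Var[W]) = (13 - 14) / 5.8523 = -0.1709.
        Two-sided p = 2*Phi(z) = 0.864325.
Step 6: alpha = 0.05. fail to reject H0.

W+ = 13, W- = 15, W = min = 13, p = 0.864325, fail to reject H0.


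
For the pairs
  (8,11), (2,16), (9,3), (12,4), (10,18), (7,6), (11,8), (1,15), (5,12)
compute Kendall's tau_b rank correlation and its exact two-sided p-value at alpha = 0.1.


Step 1: Enumerate the 36 unordered pairs (i,j) with i<j and classify each by sign(x_j-x_i) * sign(y_j-y_i).
  (1,2):dx=-6,dy=+5->D; (1,3):dx=+1,dy=-8->D; (1,4):dx=+4,dy=-7->D; (1,5):dx=+2,dy=+7->C
  (1,6):dx=-1,dy=-5->C; (1,7):dx=+3,dy=-3->D; (1,8):dx=-7,dy=+4->D; (1,9):dx=-3,dy=+1->D
  (2,3):dx=+7,dy=-13->D; (2,4):dx=+10,dy=-12->D; (2,5):dx=+8,dy=+2->C; (2,6):dx=+5,dy=-10->D
  (2,7):dx=+9,dy=-8->D; (2,8):dx=-1,dy=-1->C; (2,9):dx=+3,dy=-4->D; (3,4):dx=+3,dy=+1->C
  (3,5):dx=+1,dy=+15->C; (3,6):dx=-2,dy=+3->D; (3,7):dx=+2,dy=+5->C; (3,8):dx=-8,dy=+12->D
  (3,9):dx=-4,dy=+9->D; (4,5):dx=-2,dy=+14->D; (4,6):dx=-5,dy=+2->D; (4,7):dx=-1,dy=+4->D
  (4,8):dx=-11,dy=+11->D; (4,9):dx=-7,dy=+8->D; (5,6):dx=-3,dy=-12->C; (5,7):dx=+1,dy=-10->D
  (5,8):dx=-9,dy=-3->C; (5,9):dx=-5,dy=-6->C; (6,7):dx=+4,dy=+2->C; (6,8):dx=-6,dy=+9->D
  (6,9):dx=-2,dy=+6->D; (7,8):dx=-10,dy=+7->D; (7,9):dx=-6,dy=+4->D; (8,9):dx=+4,dy=-3->D
Step 2: C = 11, D = 25, total pairs = 36.
Step 3: tau = (C - D)/(n(n-1)/2) = (11 - 25)/36 = -0.388889.
Step 4: Exact two-sided p-value (enumerate n! = 362880 permutations of y under H0): p = 0.180181.
Step 5: alpha = 0.1. fail to reject H0.

tau_b = -0.3889 (C=11, D=25), p = 0.180181, fail to reject H0.


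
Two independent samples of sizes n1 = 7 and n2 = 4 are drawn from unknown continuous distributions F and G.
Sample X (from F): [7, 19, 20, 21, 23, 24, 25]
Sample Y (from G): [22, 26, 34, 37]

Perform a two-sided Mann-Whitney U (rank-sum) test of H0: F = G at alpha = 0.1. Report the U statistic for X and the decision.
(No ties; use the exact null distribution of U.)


Step 1: Combine and sort all 11 observations; assign midranks.
sorted (value, group): (7,X), (19,X), (20,X), (21,X), (22,Y), (23,X), (24,X), (25,X), (26,Y), (34,Y), (37,Y)
ranks: 7->1, 19->2, 20->3, 21->4, 22->5, 23->6, 24->7, 25->8, 26->9, 34->10, 37->11
Step 2: Rank sum for X: R1 = 1 + 2 + 3 + 4 + 6 + 7 + 8 = 31.
Step 3: U_X = R1 - n1(n1+1)/2 = 31 - 7*8/2 = 31 - 28 = 3.
       U_Y = n1*n2 - U_X = 28 - 3 = 25.
Step 4: No ties, so the exact null distribution of U (based on enumerating the C(11,7) = 330 equally likely rank assignments) gives the two-sided p-value.
Step 5: p-value = 0.042424; compare to alpha = 0.1. reject H0.

U_X = 3, p = 0.042424, reject H0 at alpha = 0.1.


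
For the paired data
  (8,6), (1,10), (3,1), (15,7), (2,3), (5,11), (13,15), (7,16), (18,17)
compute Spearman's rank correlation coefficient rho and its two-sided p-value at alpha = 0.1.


Step 1: Rank x and y separately (midranks; no ties here).
rank(x): 8->6, 1->1, 3->3, 15->8, 2->2, 5->4, 13->7, 7->5, 18->9
rank(y): 6->3, 10->5, 1->1, 7->4, 3->2, 11->6, 15->7, 16->8, 17->9
Step 2: d_i = R_x(i) - R_y(i); compute d_i^2.
  (6-3)^2=9, (1-5)^2=16, (3-1)^2=4, (8-4)^2=16, (2-2)^2=0, (4-6)^2=4, (7-7)^2=0, (5-8)^2=9, (9-9)^2=0
sum(d^2) = 58.
Step 3: rho = 1 - 6*58 / (9*(9^2 - 1)) = 1 - 348/720 = 0.516667.
Step 4: Under H0, t = rho * sqrt((n-2)/(1-rho^2)) = 1.5966 ~ t(7).
Step 5: Two-sided p-value from the t-distribution with 7 df = 0.154390.
Step 6: alpha = 0.1. fail to reject H0.

rho = 0.5167, p = 0.154390, fail to reject H0 at alpha = 0.1.


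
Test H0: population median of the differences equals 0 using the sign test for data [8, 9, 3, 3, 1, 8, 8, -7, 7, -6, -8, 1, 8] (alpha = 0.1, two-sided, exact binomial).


Step 1: Discard zero differences. Original n = 13; n_eff = number of nonzero differences = 13.
Nonzero differences (with sign): +8, +9, +3, +3, +1, +8, +8, -7, +7, -6, -8, +1, +8
Step 2: Count signs: positive = 10, negative = 3.
Step 3: Under H0: P(positive) = 0.5, so the number of positives S ~ Bin(13, 0.5).
Step 4: Two-sided exact p-value = sum of Bin(13,0.5) probabilities at or below the observed probability = 0.092285.
Step 5: alpha = 0.1. reject H0.

n_eff = 13, pos = 10, neg = 3, p = 0.092285, reject H0.


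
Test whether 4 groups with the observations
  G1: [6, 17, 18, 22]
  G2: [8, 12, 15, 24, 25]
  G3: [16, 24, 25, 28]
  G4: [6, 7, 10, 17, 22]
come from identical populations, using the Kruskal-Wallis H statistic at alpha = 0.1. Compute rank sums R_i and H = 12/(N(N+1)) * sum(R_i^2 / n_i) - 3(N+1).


Step 1: Combine all N = 18 observations and assign midranks.
sorted (value, group, rank): (6,G1,1.5), (6,G4,1.5), (7,G4,3), (8,G2,4), (10,G4,5), (12,G2,6), (15,G2,7), (16,G3,8), (17,G1,9.5), (17,G4,9.5), (18,G1,11), (22,G1,12.5), (22,G4,12.5), (24,G2,14.5), (24,G3,14.5), (25,G2,16.5), (25,G3,16.5), (28,G3,18)
Step 2: Sum ranks within each group.
R_1 = 34.5 (n_1 = 4)
R_2 = 48 (n_2 = 5)
R_3 = 57 (n_3 = 4)
R_4 = 31.5 (n_4 = 5)
Step 3: H = 12/(N(N+1)) * sum(R_i^2/n_i) - 3(N+1)
     = 12/(18*19) * (34.5^2/4 + 48^2/5 + 57^2/4 + 31.5^2/5) - 3*19
     = 0.035088 * 1769.06 - 57
     = 5.072368.
Step 4: Ties present; correction factor C = 1 - 30/(18^3 - 18) = 0.994840. Corrected H = 5.072368 / 0.994840 = 5.098677.
Step 5: Under H0, H ~ chi^2(3); p-value = 0.164712.
Step 6: alpha = 0.1. fail to reject H0.

H = 5.0987, df = 3, p = 0.164712, fail to reject H0.
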